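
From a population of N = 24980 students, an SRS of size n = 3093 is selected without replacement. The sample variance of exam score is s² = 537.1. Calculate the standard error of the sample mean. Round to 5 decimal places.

Under SRS without replacement, Var(ȳ) = (1 − f)·s²/n with f = n/N = 3093/24980 = 0.12381906.
Var(ȳ) = (1 − 0.12381906)·537.1/3093 = 0.87618094·0.17365018 = 0.15214898.
SE(ȳ) = √(0.15214898) = 0.39006.

0.39006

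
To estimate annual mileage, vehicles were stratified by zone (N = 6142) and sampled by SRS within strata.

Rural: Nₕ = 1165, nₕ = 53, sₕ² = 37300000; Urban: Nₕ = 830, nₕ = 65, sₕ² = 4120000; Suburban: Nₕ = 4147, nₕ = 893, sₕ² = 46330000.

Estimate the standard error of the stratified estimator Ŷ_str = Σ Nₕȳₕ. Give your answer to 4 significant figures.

Var(Ŷ_str) = Σₕ Nₕ²(1 − fₕ)sₕ²/nₕ.
Rural: 1165²·(1 − 53/1165)·37300000/53 = 9.117246 × 10^11.
Urban: 830²·(1 − 65/830)·4120000/65 = 4.0246062 × 10^10.
Suburban: 4147²·(1 − 893/4147)·46330000/893 = 7.0010378 × 10^11.
Sum = 1.6520744 × 10^12.
SE = √(1.6520744 × 10^12) = 1.285 × 10^6.

1.285 × 10^6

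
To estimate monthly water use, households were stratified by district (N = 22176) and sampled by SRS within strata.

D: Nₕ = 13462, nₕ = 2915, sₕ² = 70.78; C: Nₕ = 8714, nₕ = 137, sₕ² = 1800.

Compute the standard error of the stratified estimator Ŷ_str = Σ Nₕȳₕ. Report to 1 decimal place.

Var(Ŷ_str) = Σₕ Nₕ²(1 − fₕ)sₕ²/nₕ.
D: 13462²·(1 − 2915/13462)·70.78/2915 = 3.4475497 × 10^6.
C: 8714²·(1 − 137/8714)·1800/137 = 9.8198511 × 10^8.
Sum = 9.8543266 × 10^8.
SE = √(9.8543266 × 10^8) = 31391.6.

31391.6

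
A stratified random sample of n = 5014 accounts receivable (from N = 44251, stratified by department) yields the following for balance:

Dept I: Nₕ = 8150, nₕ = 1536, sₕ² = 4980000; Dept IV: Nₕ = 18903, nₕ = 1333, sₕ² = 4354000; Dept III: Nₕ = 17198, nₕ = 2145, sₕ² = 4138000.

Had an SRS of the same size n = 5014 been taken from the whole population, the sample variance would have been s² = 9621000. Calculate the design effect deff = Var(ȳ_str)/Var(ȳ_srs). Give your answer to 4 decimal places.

0.5280

Var(ȳ_str) = Σ Wₕ²(1−fₕ)sₕ²/nₕ with Wₕ = Nₕ/44251:
  Dept I: (8150/44251)²·(1−1536/8150)·4980000/1536 = 89.251135
  Dept IV: (18903/44251)²·(1−1333/18903)·4354000/1333 = 554.00616
  Dept III: (17198/44251)²·(1−2145/17198)·4138000/2145 = 255.04571
  → Var(ȳ_str) = 898.30301.
Var(ȳ_srs) = (1 − 5014/44251)·9621000/5014 = 1701.4085.
deff = 898.30301 / 1701.4085 = 0.5280.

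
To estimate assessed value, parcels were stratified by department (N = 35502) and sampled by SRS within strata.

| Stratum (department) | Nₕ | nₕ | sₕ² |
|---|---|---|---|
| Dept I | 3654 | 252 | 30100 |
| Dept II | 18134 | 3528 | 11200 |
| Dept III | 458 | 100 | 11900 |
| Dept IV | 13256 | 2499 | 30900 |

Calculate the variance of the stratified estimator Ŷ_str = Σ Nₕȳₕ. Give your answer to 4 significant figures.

4.108 × 10^9

Var(Ŷ_str) = Σₕ Nₕ²(1 − fₕ)sₕ²/nₕ.
Dept I: 3654²·(1 − 252/3654)·30100/252 = 1.4848029 × 10^9.
Dept II: 18134²·(1 − 3528/18134)·11200/3528 = 8.4084192 × 10^8.
Dept III: 458²·(1 − 100/458)·11900/100 = 1.9511716 × 10^7.
Dept IV: 13256²·(1 − 2499/13256)·30900/2499 = 1.7631769 × 10^9.
Sum = 4.1083334 × 10^9.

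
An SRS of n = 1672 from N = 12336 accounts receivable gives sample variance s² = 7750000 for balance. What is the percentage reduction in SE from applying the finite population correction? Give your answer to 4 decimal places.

7.0236

f = n/N = 1672/12336 = 0.13553826.
SE_no-fpc = √(s²/n) = 68.082064; SE_fpc = √((1−f)s²/n) = 63.300276.
Ratio = √(1−f) = 0.92976435. Reduction = 100·(1 − 0.92976435) = 7.0236%.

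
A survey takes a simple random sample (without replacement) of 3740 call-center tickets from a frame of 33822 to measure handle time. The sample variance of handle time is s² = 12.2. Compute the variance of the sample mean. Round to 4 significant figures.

Under SRS without replacement, Var(ȳ) = (1 − f)·s²/n with f = n/N = 3740/33822 = 0.11057891.
Var(ȳ) = (1 − 0.11057891)·12.2/3740 = 0.88942109·0.0032620321 = 0.0029013201.

0.002901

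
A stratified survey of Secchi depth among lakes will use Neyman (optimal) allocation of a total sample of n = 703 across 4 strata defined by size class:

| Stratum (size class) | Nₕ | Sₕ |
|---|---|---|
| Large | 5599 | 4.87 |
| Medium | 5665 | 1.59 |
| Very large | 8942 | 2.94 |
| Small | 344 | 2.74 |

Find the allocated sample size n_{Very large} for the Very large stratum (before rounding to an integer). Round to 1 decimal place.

Neyman allocation: nₕ = n·NₕSₕ / Σⱼ NⱼSⱼ.
Σ NⱼSⱼ = 5599·4.87 + 5665·1.59 + 8942·2.94 + 344·2.74 = 63506.52.
n_{Very large} = 703·8942·2.94 / 63506.52 = 291.0.

291.0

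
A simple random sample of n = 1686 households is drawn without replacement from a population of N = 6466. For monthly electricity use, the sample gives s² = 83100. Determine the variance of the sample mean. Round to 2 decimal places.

36.44

Under SRS without replacement, Var(ȳ) = (1 − f)·s²/n with f = n/N = 1686/6466 = 0.26074853.
Var(ȳ) = (1 − 0.26074853)·83100/1686 = 0.73925147·49.288256 = 36.436416.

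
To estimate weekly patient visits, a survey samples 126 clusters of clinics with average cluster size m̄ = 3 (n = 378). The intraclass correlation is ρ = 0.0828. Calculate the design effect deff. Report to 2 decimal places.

deff = 1 + (3 − 1)·0.0828 = 1 + 0.1656 = 1.1656.

1.17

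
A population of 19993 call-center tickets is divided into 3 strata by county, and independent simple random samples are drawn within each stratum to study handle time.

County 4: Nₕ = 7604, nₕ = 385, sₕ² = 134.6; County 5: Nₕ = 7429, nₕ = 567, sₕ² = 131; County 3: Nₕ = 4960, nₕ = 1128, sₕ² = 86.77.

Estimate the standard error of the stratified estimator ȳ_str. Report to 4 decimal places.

Var(ȳ_str) = Σₕ Wₕ²(1 − fₕ)sₕ²/nₕ with Wₕ = Nₕ/N, N = 19993.
County 4: Wₕ = 0.38033312; term = 0.38033312²·(1 − 0.05063125)·134.6/385 = 0.048011751.
County 5: Wₕ = 0.37158005; term = 0.37158005²·(1 − 0.07632252)·131/567 = 0.02946547.
County 3: Wₕ = 0.24808683; term = 0.24808683²·(1 − 0.22741935)·86.77/1128 = 0.0036577308.
Sum = 0.081134952.
SE = √(0.081134952) = 0.2848.

0.2848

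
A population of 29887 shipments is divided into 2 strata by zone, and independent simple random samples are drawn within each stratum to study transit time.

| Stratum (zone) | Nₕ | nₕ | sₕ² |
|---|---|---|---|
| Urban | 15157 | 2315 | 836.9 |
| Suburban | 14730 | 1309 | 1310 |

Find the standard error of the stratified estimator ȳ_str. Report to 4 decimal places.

0.5480

Var(ȳ_str) = Σₕ Wₕ²(1 − fₕ)sₕ²/nₕ with Wₕ = Nₕ/N, N = 29887.
Urban: Wₕ = 0.50714357; term = 0.50714357²·(1 − 0.15273471)·836.9/2315 = 0.078777799.
Suburban: Wₕ = 0.49285643; term = 0.49285643²·(1 − 0.08886626)·1310/1309 = 0.22149026.
Sum = 0.30026806.
SE = √(0.30026806) = 0.5480.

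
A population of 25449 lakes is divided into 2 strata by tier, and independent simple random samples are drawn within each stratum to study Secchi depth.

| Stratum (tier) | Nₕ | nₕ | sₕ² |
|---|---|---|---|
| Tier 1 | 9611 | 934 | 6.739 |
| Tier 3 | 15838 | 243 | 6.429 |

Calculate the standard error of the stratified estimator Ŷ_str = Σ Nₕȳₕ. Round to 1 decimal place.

2671.4

Var(Ŷ_str) = Σₕ Nₕ²(1 − fₕ)sₕ²/nₕ.
Tier 1: 9611²·(1 − 934/9611)·6.739/934 = 601709.34.
Tier 3: 15838²·(1 − 243/15838)·6.429/243 = 6.5346581 × 10^6.
Sum = 7.1363674 × 10^6.
SE = √(7.1363674 × 10^6) = 2671.4.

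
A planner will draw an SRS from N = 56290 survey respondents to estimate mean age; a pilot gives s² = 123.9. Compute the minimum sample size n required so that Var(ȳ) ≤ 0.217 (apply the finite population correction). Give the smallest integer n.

566

Without fpc, n₀ = s²/D = 123.9/0.217 = 570.9677.
With fpc, (1 − n/N)·s²/n ≤ D requires n ≥ n₀/(1 + n₀/N) = 570.9677/(1 + 570.9677/56290) = 565.2343.
Rounding up, n = 566.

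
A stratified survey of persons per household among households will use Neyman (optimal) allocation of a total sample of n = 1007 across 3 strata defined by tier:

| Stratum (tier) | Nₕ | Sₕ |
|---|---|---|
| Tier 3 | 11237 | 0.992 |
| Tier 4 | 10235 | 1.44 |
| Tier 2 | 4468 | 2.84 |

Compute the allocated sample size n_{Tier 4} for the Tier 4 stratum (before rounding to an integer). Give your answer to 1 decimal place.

384.7

Neyman allocation: nₕ = n·NₕSₕ / Σⱼ NⱼSⱼ.
Σ NⱼSⱼ = 11237·0.992 + 10235·1.44 + 4468·2.84 = 38574.624.
n_{Tier 4} = 1007·10235·1.44 / 38574.624 = 384.7.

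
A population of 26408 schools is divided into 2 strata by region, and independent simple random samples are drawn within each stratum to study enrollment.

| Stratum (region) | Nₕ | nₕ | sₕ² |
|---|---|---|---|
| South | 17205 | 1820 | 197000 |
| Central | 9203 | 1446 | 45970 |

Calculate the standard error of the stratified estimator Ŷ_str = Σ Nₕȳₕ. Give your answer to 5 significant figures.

175840

Var(Ŷ_str) = Σₕ Nₕ²(1 − fₕ)sₕ²/nₕ.
South: 17205²·(1 − 1820/17205)·197000/1820 = 2.8651477 × 10^10.
Central: 9203²·(1 − 1446/9203)·45970/1446 = 2.269496 × 10^9.
Sum = 3.0920973 × 10^10.
SE = √(3.0920973 × 10^10) = 175840.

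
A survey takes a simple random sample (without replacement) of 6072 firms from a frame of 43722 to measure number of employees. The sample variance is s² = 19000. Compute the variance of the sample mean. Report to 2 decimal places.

2.69

Under SRS without replacement, Var(ȳ) = (1 − f)·s²/n with f = n/N = 6072/43722 = 0.13887745.
Var(ȳ) = (1 − 0.13887745)·19000/6072 = 0.86112255·3.1291173 = 2.6945534.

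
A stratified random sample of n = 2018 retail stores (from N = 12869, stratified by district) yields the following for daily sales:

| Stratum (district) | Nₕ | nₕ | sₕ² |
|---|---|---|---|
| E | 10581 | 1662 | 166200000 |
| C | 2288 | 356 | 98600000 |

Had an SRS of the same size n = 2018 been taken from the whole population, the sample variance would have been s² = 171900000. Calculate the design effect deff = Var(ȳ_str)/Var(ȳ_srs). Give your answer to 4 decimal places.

Var(ȳ_str) = Σ Wₕ²(1−fₕ)sₕ²/nₕ with Wₕ = Nₕ/12869:
  E: (10581/12869)²·(1−1662/10581)·166200000/1662 = 56984.045
  C: (2288/12869)²·(1−356/2288)·98600000/356 = 7392.6553
  → Var(ȳ_str) = 64376.7.
Var(ȳ_srs) = (1 − 2018/12869)·171900000/2018 = 71825.669.
deff = 64376.7 / 71825.669 = 0.8963.

0.8963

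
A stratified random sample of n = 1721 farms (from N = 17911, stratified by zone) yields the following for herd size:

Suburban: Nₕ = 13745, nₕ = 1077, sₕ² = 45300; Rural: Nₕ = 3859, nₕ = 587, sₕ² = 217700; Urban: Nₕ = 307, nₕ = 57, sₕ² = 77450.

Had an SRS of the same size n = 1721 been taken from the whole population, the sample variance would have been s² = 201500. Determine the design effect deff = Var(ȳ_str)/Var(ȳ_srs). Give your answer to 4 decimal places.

Var(ȳ_str) = Σ Wₕ²(1−fₕ)sₕ²/nₕ with Wₕ = Nₕ/17911:
  Suburban: (13745/17911)²·(1−1077/13745)·45300/1077 = 22.82946
  Rural: (3859/17911)²·(1−587/3859)·217700/587 = 14.597172
  Urban: (307/17911)²·(1−57/307)·77450/57 = 0.32507628
  → Var(ȳ_str) = 37.751708.
Var(ȳ_srs) = (1 − 1721/17911)·201500/1721 = 105.83302.
deff = 37.751708 / 105.83302 = 0.3567.

0.3567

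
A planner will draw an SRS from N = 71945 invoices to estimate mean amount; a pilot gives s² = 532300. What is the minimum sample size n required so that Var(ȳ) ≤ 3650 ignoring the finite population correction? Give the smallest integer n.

146

Without fpc, n₀ = s²/D = 532300/3650 = 145.8356.
Rounding up, n = 146.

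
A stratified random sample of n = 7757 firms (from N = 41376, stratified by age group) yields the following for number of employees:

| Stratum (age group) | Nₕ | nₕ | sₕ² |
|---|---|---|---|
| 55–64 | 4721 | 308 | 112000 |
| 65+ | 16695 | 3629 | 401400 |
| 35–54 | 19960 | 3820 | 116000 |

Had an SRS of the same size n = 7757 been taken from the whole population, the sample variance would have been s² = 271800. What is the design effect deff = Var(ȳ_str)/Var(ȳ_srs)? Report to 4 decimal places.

Var(ȳ_str) = Σ Wₕ²(1−fₕ)sₕ²/nₕ with Wₕ = Nₕ/41376:
  55–64: (4721/41376)²·(1−308/4721)·112000/308 = 4.4252542
  65+: (16695/41376)²·(1−3629/16695)·401400/3629 = 14.093617
  35–54: (19960/41376)²·(1−3820/19960)·116000/3820 = 5.7142822
  → Var(ȳ_str) = 24.233153.
Var(ȳ_srs) = (1 − 7757/41376)·271800/7757 = 28.470294.
deff = 24.233153 / 28.470294 = 0.8512.

0.8512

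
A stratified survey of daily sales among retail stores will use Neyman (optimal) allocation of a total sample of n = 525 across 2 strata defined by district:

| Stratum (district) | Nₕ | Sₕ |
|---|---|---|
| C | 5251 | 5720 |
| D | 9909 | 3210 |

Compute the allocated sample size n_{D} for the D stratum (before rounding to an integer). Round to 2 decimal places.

Neyman allocation: nₕ = n·NₕSₕ / Σⱼ NⱼSⱼ.
Σ NⱼSⱼ = 5251·5720 + 9909·3210 = 6.184361 × 10^7.
n_{D} = 525·9909·3210 / (6.184361 × 10^7) = 270.02.

270.02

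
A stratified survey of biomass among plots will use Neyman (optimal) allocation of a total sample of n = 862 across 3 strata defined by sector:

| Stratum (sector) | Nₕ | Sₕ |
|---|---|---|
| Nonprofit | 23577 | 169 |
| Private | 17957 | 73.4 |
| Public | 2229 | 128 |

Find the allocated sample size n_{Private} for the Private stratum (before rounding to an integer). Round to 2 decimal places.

203.33

Neyman allocation: nₕ = n·NₕSₕ / Σⱼ NⱼSⱼ.
Σ NⱼSⱼ = 23577·169 + 17957·73.4 + 2229·128 = 5.5878688 × 10^6.
n_{Private} = 862·17957·73.4 / (5.5878688 × 10^6) = 203.33.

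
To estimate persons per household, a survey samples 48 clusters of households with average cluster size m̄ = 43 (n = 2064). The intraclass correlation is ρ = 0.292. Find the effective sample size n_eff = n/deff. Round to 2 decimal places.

deff = 1 + (43 − 1)·0.292 = 1 + 12.264 = 13.264.
n_eff = 2064 / 13.264 = 155.61.

155.61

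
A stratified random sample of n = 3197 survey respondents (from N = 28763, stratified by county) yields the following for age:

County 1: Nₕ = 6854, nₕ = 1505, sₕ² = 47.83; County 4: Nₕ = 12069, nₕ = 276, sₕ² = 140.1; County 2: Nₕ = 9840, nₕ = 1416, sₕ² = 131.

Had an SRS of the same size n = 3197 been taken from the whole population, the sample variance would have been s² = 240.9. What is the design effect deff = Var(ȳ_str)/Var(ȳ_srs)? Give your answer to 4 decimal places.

1.4633

Var(ȳ_str) = Σ Wₕ²(1−fₕ)sₕ²/nₕ with Wₕ = Nₕ/28763:
  County 1: (6854/28763)²·(1−1505/6854)·47.83/1505 = 0.0014083552
  County 4: (12069/28763)²·(1−276/12069)·140.1/276 = 0.087328555
  County 2: (9840/28763)²·(1−1416/9840)·131/1416 = 0.0092694323
  → Var(ȳ_str) = 0.098006343.
Var(ȳ_srs) = (1 − 3197/28763)·240.9/3197 = 0.066976549.
deff = 0.098006343 / 0.066976549 = 1.4633.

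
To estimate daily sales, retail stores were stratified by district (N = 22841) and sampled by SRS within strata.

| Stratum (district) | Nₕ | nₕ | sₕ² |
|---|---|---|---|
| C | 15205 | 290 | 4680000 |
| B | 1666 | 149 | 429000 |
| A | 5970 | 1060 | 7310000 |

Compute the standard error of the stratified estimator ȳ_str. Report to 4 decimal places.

86.1186

Var(ȳ_str) = Σₕ Wₕ²(1 − fₕ)sₕ²/nₕ with Wₕ = Nₕ/N, N = 22841.
C: Wₕ = 0.66568889; term = 0.66568889²·(1 − 0.01907267)·4680000/290 = 7014.9941.
B: Wₕ = 0.07293901; term = 0.07293901²·(1 − 0.08943577)·429000/149 = 13.947661.
A: Wₕ = 0.26137209; term = 0.26137209²·(1 − 0.17755444)·7310000/1060 = 387.46913.
Sum = 7416.4109.
SE = √(7416.4109) = 86.1186.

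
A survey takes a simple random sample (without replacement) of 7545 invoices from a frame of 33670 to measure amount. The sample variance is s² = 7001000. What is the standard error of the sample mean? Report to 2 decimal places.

26.83

Under SRS without replacement, Var(ȳ) = (1 − f)·s²/n with f = n/N = 7545/33670 = 0.22408672.
Var(ȳ) = (1 − 0.22408672)·7001000/7545 = 0.77591328·927.89927 = 719.96936.
SE(ȳ) = √(719.96936) = 26.83.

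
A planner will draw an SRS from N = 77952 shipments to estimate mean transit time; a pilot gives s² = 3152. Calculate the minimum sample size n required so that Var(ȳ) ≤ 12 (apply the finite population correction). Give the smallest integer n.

Without fpc, n₀ = s²/D = 3152/12 = 262.6667.
With fpc, (1 − n/N)·s²/n ≤ D requires n ≥ n₀/(1 + n₀/N) = 262.6667/(1 + 262.6667/77952) = 261.7846.
Rounding up, n = 262.

262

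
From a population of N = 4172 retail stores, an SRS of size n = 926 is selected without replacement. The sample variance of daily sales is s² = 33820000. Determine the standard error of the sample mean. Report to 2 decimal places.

Under SRS without replacement, Var(ȳ) = (1 − f)·s²/n with f = n/N = 926/4172 = 0.22195590.
Var(ȳ) = (1 − 0.22195590)·33820000/926 = 0.77804410·36522.678 = 28416.254.
SE(ȳ) = √(28416.254) = 168.57.

168.57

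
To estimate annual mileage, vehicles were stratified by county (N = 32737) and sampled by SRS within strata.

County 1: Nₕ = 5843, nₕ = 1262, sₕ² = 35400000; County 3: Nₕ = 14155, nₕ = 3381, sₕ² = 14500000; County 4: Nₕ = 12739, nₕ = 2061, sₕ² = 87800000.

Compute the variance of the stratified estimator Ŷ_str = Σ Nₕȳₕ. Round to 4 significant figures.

Var(Ŷ_str) = Σₕ Nₕ²(1 − fₕ)sₕ²/nₕ.
County 1: 5843²·(1 − 1262/5843)·35400000/1262 = 7.5082735 × 10^11.
County 3: 14155²·(1 − 3381/14155)·14500000/3381 = 6.5404808 × 10^11.
County 4: 12739²·(1 − 2061/12739)·87800000/2061 = 5.7948444 × 10^12.
Sum = 7.1997198 × 10^12.

7.200 × 10^12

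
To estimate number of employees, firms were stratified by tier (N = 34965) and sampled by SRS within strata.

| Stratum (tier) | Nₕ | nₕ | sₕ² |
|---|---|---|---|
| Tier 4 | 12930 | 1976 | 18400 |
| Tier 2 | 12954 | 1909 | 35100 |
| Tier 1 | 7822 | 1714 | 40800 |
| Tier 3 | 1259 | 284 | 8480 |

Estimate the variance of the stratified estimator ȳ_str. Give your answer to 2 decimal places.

Var(ȳ_str) = Σₕ Wₕ²(1 − fₕ)sₕ²/nₕ with Wₕ = Nₕ/N, N = 34965.
Tier 4: Wₕ = 0.36979837; term = 0.36979837²·(1 − 0.15282289)·18400/1976 = 1.0787854.
Tier 2: Wₕ = 0.37048477; term = 0.37048477²·(1 − 0.14736761)·35100/1909 = 2.1518091.
Tier 1: Wₕ = 0.22370942; term = 0.22370942²·(1 − 0.21912554)·40800/1714 = 0.9302488.
Tier 3: Wₕ = 0.03600744; term = 0.03600744²·(1 − 0.22557585)·8480/284 = 0.029980633.
Sum = 4.1908239.

4.19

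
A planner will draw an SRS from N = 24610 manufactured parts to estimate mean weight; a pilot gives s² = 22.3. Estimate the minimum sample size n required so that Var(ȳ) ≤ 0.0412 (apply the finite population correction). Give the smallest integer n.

Without fpc, n₀ = s²/D = 22.3/0.0412 = 541.2621.
With fpc, (1 − n/N)·s²/n ≤ D requires n ≥ n₀/(1 + n₀/N) = 541.2621/(1 + 541.2621/24610) = 529.6140.
Rounding up, n = 530.

530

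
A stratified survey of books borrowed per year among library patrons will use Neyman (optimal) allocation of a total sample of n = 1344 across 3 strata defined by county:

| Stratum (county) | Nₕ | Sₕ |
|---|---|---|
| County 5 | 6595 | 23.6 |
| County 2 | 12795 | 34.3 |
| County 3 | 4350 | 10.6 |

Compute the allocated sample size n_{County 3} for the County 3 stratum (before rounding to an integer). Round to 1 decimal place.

Neyman allocation: nₕ = n·NₕSₕ / Σⱼ NⱼSⱼ.
Σ NⱼSⱼ = 6595·23.6 + 12795·34.3 + 4350·10.6 = 640620.5.
n_{County 3} = 1344·4350·10.6 / 640620.5 = 96.7.

96.7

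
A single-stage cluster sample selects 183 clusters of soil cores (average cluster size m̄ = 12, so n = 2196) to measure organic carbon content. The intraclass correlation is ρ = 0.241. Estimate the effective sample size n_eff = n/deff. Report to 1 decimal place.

601.5

deff = 1 + (12 − 1)·0.241 = 1 + 2.651 = 3.651.
n_eff = 2196 / 3.651 = 601.5.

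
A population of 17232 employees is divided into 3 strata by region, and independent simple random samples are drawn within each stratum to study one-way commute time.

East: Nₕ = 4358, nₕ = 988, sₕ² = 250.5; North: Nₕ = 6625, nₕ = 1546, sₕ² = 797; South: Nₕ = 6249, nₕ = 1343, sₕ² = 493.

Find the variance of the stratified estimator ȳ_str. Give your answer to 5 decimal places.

0.10886

Var(ȳ_str) = Σₕ Wₕ²(1 − fₕ)sₕ²/nₕ with Wₕ = Nₕ/N, N = 17232.
East: Wₕ = 0.25290158; term = 0.25290158²·(1 − 0.22670950)·250.5/988 = 0.012539971.
North: Wₕ = 0.38445915; term = 0.38445915²·(1 − 0.23335849)·797/1546 = 0.05841731.
South: Wₕ = 0.36263928; term = 0.36263928²·(1 − 0.21491439)·493/1343 = 0.03789986.
Sum = 0.10885714.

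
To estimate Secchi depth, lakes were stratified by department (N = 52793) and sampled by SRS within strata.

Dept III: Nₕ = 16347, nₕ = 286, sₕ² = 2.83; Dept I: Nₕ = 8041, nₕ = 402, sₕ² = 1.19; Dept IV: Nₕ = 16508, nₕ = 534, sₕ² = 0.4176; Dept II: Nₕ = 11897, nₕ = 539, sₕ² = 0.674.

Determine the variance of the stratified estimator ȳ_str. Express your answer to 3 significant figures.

Var(ȳ_str) = Σₕ Wₕ²(1 − fₕ)sₕ²/nₕ with Wₕ = Nₕ/N, N = 52793.
Dept III: Wₕ = 0.30964332; term = 0.30964332²·(1 − 0.01749556)·2.83/286 = 9.3213403 × 10^-4.
Dept I: Wₕ = 0.15231186; term = 0.15231186²·(1 − 0.04999378)·1.19/402 = 6.5240127 × 10^-5.
Dept IV: Wₕ = 0.31269297; term = 0.31269297²·(1 − 0.03234795)·0.4176/534 = 7.3990283 × 10^-5.
Dept II: Wₕ = 0.22535185; term = 0.22535185²·(1 − 0.04530554)·0.674/539 = 6.0625841 × 10^-5.
Sum = 0.0011319903.

0.00113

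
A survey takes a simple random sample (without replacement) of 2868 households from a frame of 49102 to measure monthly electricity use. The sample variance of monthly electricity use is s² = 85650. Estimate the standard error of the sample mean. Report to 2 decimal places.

5.30

Under SRS without replacement, Var(ȳ) = (1 − f)·s²/n with f = n/N = 2868/49102 = 0.05840903.
Var(ȳ) = (1 − 0.05840903)·85650/2868 = 0.94159097·29.864017 = 28.119689.
SE(ȳ) = √(28.119689) = 5.30.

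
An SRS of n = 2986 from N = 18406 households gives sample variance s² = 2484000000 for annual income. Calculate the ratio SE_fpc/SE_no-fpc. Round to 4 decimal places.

f = n/N = 2986/18406 = 0.16222971.
SE_no-fpc = √(s²/n) = 912.07572; SE_fpc = √((1−f)s²/n) = 834.82101.
Ratio = √(1−f) = 0.91529793.

0.9153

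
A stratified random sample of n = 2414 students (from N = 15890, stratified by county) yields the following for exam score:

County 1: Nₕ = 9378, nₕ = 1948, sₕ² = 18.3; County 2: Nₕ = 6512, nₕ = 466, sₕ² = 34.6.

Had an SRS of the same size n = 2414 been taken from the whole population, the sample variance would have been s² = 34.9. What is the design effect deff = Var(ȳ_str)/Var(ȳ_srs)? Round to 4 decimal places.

Var(ȳ_str) = Σ Wₕ²(1−fₕ)sₕ²/nₕ with Wₕ = Nₕ/15890:
  County 1: (9378/15890)²·(1−1948/9378)·18.3/1948 = 0.0025924679
  County 2: (6512/15890)²·(1−466/6512)·34.6/466 = 0.01157777
  → Var(ȳ_str) = 0.014170238.
Var(ȳ_srs) = (1 − 2414/15890)·34.9/2414 = 0.012260982.
deff = 0.014170238 / 0.012260982 = 1.1557.

1.1557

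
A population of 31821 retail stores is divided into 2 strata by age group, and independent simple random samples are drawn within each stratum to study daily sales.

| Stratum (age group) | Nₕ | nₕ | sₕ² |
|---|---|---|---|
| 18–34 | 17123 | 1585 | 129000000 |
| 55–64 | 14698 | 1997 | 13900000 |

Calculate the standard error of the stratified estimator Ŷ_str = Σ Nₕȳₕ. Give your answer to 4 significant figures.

Var(Ŷ_str) = Σₕ Nₕ²(1 − fₕ)sₕ²/nₕ.
18–34: 17123²·(1 − 1585/17123)·129000000/1585 = 2.1653865 × 10^13.
55–64: 14698²·(1 − 1997/14698)·13900000/1997 = 1.2993702 × 10^12.
Sum = 2.2953235 × 10^13.
SE = √(2.2953235 × 10^13) = 4.791 × 10^6.

4.791 × 10^6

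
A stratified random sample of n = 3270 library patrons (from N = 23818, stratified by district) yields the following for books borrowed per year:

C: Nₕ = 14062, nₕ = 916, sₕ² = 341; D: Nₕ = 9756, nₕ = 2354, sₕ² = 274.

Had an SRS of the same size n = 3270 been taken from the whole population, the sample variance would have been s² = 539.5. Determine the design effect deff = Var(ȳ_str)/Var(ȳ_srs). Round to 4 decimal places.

Var(ȳ_str) = Σ Wₕ²(1−fₕ)sₕ²/nₕ with Wₕ = Nₕ/23818:
  C: (14062/23818)²·(1−916/14062)·341/916 = 0.12130789
  D: (9756/23818)²·(1−2354/9756)·274/2354 = 0.014816799
  → Var(ȳ_str) = 0.13612469.
Var(ȳ_srs) = (1 − 3270/23818)·539.5/3270 = 0.14233377.
deff = 0.13612469 / 0.14233377 = 0.9564.

0.9564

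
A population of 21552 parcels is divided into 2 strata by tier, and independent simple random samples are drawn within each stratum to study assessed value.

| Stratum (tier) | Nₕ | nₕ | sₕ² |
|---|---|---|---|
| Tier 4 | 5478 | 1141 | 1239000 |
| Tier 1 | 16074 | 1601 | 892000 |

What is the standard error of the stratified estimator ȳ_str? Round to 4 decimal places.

Var(ȳ_str) = Σₕ Wₕ²(1 − fₕ)sₕ²/nₕ with Wₕ = Nₕ/N, N = 21552.
Tier 4: Wₕ = 0.25417595; term = 0.25417595²·(1 − 0.20828770)·1239000/1141 = 55.542056.
Tier 1: Wₕ = 0.74582405; term = 0.74582405²·(1 − 0.09960184)·892000/1601 = 279.04927.
Sum = 334.59133.
SE = √(334.59133) = 18.2918.

18.2918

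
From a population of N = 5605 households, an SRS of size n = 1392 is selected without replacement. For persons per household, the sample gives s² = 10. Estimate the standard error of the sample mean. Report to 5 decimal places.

0.07348

Under SRS without replacement, Var(ȳ) = (1 − f)·s²/n with f = n/N = 1392/5605 = 0.24834969.
Var(ȳ) = (1 − 0.24834969)·10/1392 = 0.75165031·0.007183908 = 0.0053997867.
SE(ȳ) = √(0.0053997867) = 0.07348.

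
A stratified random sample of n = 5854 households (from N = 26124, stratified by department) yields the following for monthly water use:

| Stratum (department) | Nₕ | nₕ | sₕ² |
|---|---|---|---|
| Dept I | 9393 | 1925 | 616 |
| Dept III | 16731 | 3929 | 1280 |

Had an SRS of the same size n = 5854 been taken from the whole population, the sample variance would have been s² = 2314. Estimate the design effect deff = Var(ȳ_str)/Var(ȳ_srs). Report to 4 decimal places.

0.4406

Var(ȳ_str) = Σ Wₕ²(1−fₕ)sₕ²/nₕ with Wₕ = Nₕ/26124:
  Dept I: (9393/26124)²·(1−1925/9393)·616/1925 = 0.032891165
  Dept III: (16731/26124)²·(1−3929/16731)·1280/3929 = 0.10224647
  → Var(ȳ_str) = 0.13513764.
Var(ȳ_srs) = (1 − 5854/26124)·2314/5854 = 0.30670772.
deff = 0.13513764 / 0.30670772 = 0.4406.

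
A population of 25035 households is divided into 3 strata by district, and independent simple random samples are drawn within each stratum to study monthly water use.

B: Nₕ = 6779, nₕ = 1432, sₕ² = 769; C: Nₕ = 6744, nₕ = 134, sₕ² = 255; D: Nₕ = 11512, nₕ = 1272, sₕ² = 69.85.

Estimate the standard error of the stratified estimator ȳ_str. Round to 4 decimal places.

Var(ȳ_str) = Σₕ Wₕ²(1 − fₕ)sₕ²/nₕ with Wₕ = Nₕ/N, N = 25035.
B: Wₕ = 0.27078091; term = 0.27078091²·(1 − 0.21124060)·769/1432 = 0.031057318.
C: Wₕ = 0.26938286; term = 0.26938286²·(1 − 0.01986951)·255/134 = 0.1353503.
D: Wₕ = 0.45983623; term = 0.45983623²·(1 − 0.11049340)·69.85/1272 = 0.010328443.
Sum = 0.17673606.
SE = √(0.17673606) = 0.4204.

0.4204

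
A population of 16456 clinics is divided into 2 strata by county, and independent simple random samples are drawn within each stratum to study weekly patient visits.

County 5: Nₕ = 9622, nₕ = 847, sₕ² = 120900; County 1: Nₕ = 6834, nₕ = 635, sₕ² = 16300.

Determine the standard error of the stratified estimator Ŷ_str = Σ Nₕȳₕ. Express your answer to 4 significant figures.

Var(Ŷ_str) = Σₕ Nₕ²(1 − fₕ)sₕ²/nₕ.
County 5: 9622²·(1 − 847/9622)·120900/847 = 1.2051896 × 10^10.
County 1: 6834²·(1 − 635/6834)·16300/635 = 1.087453 × 10^9.
Sum = 1.3139349 × 10^10.
SE = √(1.3139349 × 10^10) = 114600.

114600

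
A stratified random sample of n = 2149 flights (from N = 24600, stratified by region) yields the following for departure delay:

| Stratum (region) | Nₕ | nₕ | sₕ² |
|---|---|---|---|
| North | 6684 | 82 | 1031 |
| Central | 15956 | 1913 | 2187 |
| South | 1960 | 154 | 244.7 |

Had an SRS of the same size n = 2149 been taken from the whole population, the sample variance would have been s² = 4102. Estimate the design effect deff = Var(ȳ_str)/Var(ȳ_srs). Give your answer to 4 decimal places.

Var(ȳ_str) = Σ Wₕ²(1−fₕ)sₕ²/nₕ with Wₕ = Nₕ/24600:
  North: (6684/24600)²·(1−82/6684)·1031/82 = 0.91682524
  Central: (15956/24600)²·(1−1913/15956)·2187/1913 = 0.42329927
  South: (1960/24600)²·(1−154/1960)·244.7/154 = 0.0092943035
  → Var(ȳ_str) = 1.3494188.
Var(ȳ_srs) = (1 − 2149/24600)·4102/2149 = 1.7420468.
deff = 1.3494188 / 1.7420468 = 0.7746.

0.7746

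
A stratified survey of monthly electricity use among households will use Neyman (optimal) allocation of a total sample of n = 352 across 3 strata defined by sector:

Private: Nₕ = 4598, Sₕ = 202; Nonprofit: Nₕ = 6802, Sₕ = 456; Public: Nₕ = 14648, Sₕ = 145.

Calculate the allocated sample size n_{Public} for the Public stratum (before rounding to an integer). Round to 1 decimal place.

Neyman allocation: nₕ = n·NₕSₕ / Σⱼ NⱼSⱼ.
Σ NⱼSⱼ = 4598·202 + 6802·456 + 14648·145 = 6.154468 × 10^6.
n_{Public} = 352·14648·145 / (6.154468 × 10^6) = 121.5.

121.5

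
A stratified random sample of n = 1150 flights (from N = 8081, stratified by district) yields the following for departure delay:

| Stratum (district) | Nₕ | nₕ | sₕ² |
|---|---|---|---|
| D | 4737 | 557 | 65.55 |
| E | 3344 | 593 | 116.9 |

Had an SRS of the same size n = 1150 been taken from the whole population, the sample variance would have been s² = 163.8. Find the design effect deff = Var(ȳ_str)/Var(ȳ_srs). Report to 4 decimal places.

Var(ȳ_str) = Σ Wₕ²(1−fₕ)sₕ²/nₕ with Wₕ = Nₕ/8081:
  D: (4737/8081)²·(1−557/4737)·65.55/557 = 0.03568346
  E: (3344/8081)²·(1−593/3344)·116.9/593 = 0.027770677
  → Var(ȳ_str) = 0.063454137.
Var(ȳ_srs) = (1 − 1150/8081)·163.8/1150 = 0.12216501.
deff = 0.063454137 / 0.12216501 = 0.5194.

0.5194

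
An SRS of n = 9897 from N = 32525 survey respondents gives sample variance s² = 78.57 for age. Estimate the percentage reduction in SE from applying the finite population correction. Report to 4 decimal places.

16.5907

f = n/N = 9897/32525 = 0.30428901.
SE_no-fpc = √(s²/n) = 0.089099772; SE_fpc = √((1−f)s²/n) = 0.074317488.
Ratio = √(1−f) = 0.83409292. Reduction = 100·(1 − 0.83409292) = 16.5907%.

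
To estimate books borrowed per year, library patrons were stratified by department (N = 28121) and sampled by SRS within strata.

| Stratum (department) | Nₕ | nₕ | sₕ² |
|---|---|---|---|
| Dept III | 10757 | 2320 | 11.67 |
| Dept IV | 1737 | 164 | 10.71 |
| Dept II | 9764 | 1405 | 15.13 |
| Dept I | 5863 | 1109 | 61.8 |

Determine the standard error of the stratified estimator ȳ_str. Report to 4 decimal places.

Var(ȳ_str) = Σₕ Wₕ²(1 − fₕ)sₕ²/nₕ with Wₕ = Nₕ/N, N = 28121.
Dept III: Wₕ = 0.38252551; term = 0.38252551²·(1 − 0.21567351)·11.67/2320 = 5.7729868 × 10^-4.
Dept IV: Wₕ = 0.06176878; term = 0.06176878²·(1 − 0.09441566)·10.71/164 = 2.2563821 × 10^-4.
Dept II: Wₕ = 0.34721383; term = 0.34721383²·(1 − 0.14389594)·15.13/1405 = 0.0011114327.
Dept I: Wₕ = 0.20849187; term = 0.20849187²·(1 − 0.18915231)·61.8/1109 = 0.0019641492.
Sum = 0.0038785188.
SE = √(0.0038785188) = 0.0623.

0.0623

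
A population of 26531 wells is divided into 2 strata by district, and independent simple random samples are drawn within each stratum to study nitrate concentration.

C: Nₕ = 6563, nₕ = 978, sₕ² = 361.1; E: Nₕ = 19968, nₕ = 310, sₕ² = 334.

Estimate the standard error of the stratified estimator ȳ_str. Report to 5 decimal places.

0.78744

Var(ȳ_str) = Σₕ Wₕ²(1 − fₕ)sₕ²/nₕ with Wₕ = Nₕ/N, N = 26531.
C: Wₕ = 0.24737100; term = 0.24737100²·(1 − 0.14901722)·361.1/978 = 0.019226799.
E: Wₕ = 0.75262900; term = 0.75262900²·(1 − 0.01552484)·334/310 = 0.60082976.
Sum = 0.62005656.
SE = √(0.62005656) = 0.78744.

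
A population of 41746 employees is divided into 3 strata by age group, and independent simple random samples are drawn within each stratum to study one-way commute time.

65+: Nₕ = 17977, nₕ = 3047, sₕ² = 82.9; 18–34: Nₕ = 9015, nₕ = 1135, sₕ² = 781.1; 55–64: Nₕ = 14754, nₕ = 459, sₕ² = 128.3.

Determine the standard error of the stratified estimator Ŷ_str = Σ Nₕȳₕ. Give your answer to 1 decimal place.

Var(Ŷ_str) = Σₕ Nₕ²(1 − fₕ)sₕ²/nₕ.
65+: 17977²·(1 − 3047/17977)·82.9/3047 = 7.3022904 × 10^6.
18–34: 9015²·(1 − 1135/9015)·781.1/1135 = 4.8888051 × 10^7.
55–64: 14754²·(1 − 459/14754)·128.3/459 = 5.8953271 × 10^7.
Sum = 1.1514361 × 10^8.
SE = √(1.1514361 × 10^8) = 10730.5.

10730.5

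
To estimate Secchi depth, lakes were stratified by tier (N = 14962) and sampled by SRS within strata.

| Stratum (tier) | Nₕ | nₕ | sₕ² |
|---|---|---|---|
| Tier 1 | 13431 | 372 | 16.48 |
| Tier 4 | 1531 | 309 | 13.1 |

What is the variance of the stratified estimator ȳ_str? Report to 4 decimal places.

0.0351

Var(ȳ_str) = Σₕ Wₕ²(1 − fₕ)sₕ²/nₕ with Wₕ = Nₕ/N, N = 14962.
Tier 1: Wₕ = 0.89767411; term = 0.89767411²·(1 − 0.02769712)·16.48/372 = 0.03470989.
Tier 4: Wₕ = 0.10232589; term = 0.10232589²·(1 − 0.20182887)·13.1/309 = 3.5430715 × 10^-4.
Sum = 0.035064197.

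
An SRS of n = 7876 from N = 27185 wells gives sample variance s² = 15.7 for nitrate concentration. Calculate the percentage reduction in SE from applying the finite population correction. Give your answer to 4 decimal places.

f = n/N = 7876/27185 = 0.28971859.
SE_no-fpc = √(s²/n) = 0.044647482; SE_fpc = √((1−f)s²/n) = 0.037628092.
Ratio = √(1−f) = 0.84278194. Reduction = 100·(1 − 0.84278194) = 15.7218%.

15.7218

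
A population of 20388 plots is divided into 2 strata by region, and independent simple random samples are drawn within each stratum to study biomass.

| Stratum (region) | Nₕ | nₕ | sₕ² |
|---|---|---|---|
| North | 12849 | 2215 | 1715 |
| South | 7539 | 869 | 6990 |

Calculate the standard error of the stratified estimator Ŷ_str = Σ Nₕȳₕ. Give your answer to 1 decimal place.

22589.2

Var(Ŷ_str) = Σₕ Nₕ²(1 − fₕ)sₕ²/nₕ.
North: 12849²·(1 − 2215/12849)·1715/2215 = 1.0579287 × 10^8.
South: 7539²·(1 − 869/7539)·6990/869 = 4.0447993 × 10^8.
Sum = 5.102728 × 10^8.
SE = √(5.102728 × 10^8) = 22589.2.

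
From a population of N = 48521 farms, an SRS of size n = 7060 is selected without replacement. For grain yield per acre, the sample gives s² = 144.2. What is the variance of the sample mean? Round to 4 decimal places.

Under SRS without replacement, Var(ȳ) = (1 − f)·s²/n with f = n/N = 7060/48521 = 0.14550401.
Var(ȳ) = (1 − 0.14550401)·144.2/7060 = 0.85449599·0.020424929 = 0.01745302.

0.0175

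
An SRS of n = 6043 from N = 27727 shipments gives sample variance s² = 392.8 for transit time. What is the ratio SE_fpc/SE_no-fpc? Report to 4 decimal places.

f = n/N = 6043/27727 = 0.21794641.
SE_no-fpc = √(s²/n) = 0.2549526; SE_fpc = √((1−f)s²/n) = 0.22546426.
Ratio = √(1−f) = 0.88433794.

0.8843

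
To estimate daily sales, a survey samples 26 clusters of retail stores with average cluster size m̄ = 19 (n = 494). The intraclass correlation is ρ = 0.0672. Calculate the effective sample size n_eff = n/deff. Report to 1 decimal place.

223.6

deff = 1 + (19 − 1)·0.0672 = 1 + 1.2096 = 2.2096.
n_eff = 494 / 2.2096 = 223.6.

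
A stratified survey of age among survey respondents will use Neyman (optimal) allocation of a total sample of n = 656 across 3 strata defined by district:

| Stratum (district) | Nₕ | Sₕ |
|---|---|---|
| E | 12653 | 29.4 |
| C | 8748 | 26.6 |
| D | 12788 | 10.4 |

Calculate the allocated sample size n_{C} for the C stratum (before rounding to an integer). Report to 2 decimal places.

Neyman allocation: nₕ = n·NₕSₕ / Σⱼ NⱼSⱼ.
Σ NⱼSⱼ = 12653·29.4 + 8748·26.6 + 12788·10.4 = 737690.2.
n_{C} = 656·8748·26.6 / 737690.2 = 206.93.

206.93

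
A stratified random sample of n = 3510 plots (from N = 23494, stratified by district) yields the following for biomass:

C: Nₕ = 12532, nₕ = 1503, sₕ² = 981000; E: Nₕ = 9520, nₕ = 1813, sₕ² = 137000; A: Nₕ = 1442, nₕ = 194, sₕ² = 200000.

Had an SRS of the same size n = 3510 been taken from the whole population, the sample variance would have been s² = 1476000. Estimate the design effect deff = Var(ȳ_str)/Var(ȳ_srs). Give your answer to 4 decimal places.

0.4944

Var(ȳ_str) = Σ Wₕ²(1−fₕ)sₕ²/nₕ with Wₕ = Nₕ/23494:
  C: (12532/23494)²·(1−1503/12532)·981000/1503 = 163.43784
  E: (9520/23494)²·(1−1813/9520)·137000/1813 = 10.044565
  A: (1442/23494)²·(1−194/1442)·200000/194 = 3.3611987
  → Var(ȳ_str) = 176.8436.
Var(ȳ_srs) = (1 − 3510/23494)·1476000/3510 = 357.68827.
deff = 176.8436 / 357.68827 = 0.4944.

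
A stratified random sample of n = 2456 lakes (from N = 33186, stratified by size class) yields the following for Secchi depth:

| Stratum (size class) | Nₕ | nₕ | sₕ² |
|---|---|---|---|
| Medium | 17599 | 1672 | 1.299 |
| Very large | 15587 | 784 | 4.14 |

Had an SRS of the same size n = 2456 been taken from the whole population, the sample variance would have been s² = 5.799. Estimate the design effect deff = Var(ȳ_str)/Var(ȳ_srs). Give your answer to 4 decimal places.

0.5964

Var(ȳ_str) = Σ Wₕ²(1−fₕ)sₕ²/nₕ with Wₕ = Nₕ/33186:
  Medium: (17599/33186)²·(1−1672/17599)·1.299/1672 = 1.9773568 × 10^-4
  Very large: (15587/33186)²·(1−784/15587)·4.14/784 = 0.0011063352
  → Var(ȳ_str) = 0.0013040709.
Var(ȳ_srs) = (1 − 2456/33186)·5.799/2456 = 0.002186414.
deff = 0.0013040709 / 0.002186414 = 0.5964.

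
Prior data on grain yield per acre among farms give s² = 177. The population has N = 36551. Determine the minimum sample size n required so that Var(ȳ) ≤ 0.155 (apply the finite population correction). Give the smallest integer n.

Without fpc, n₀ = s²/D = 177/0.155 = 1141.9355.
With fpc, (1 − n/N)·s²/n ≤ D requires n ≥ n₀/(1 + n₀/N) = 1141.9355/(1 + 1141.9355/36551) = 1107.3397.
Rounding up, n = 1108.

1108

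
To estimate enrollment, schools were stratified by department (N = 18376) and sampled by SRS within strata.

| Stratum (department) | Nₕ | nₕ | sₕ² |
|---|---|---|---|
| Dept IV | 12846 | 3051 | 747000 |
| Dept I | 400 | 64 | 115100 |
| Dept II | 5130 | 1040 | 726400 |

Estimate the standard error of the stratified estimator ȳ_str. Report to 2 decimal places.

11.63

Var(ȳ_str) = Σₕ Wₕ²(1 − fₕ)sₕ²/nₕ with Wₕ = Nₕ/N, N = 18376.
Dept IV: Wₕ = 0.69906400; term = 0.69906400²·(1 − 0.23750584)·747000/3051 = 91.232334.
Dept I: Wₕ = 0.02176752; term = 0.02176752²·(1 − 0.16000000)·115100/64 = 0.71580158.
Dept II: Wₕ = 0.27916848; term = 0.27916848²·(1 − 0.20272904)·726400/1040 = 43.399148.
Sum = 135.34728.
SE = √(135.34728) = 11.63.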